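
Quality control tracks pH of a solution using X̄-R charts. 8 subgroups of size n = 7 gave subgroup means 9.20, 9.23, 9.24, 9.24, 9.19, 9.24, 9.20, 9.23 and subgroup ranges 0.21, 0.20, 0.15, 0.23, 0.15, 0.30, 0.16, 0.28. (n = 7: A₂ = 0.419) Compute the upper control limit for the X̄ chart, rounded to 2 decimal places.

X̄̄ = (9.20 + 9.23 + 9.24 + 9.24 + 9.19 + 9.24 + 9.20 + 9.23) / 8 = 73.7700 / 8 = 9.2212
R̄ = (0.21 + 0.20 + 0.15 + 0.23 + 0.15 + 0.30 + 0.16 + 0.28) / 8 = 1.6800 / 8 = 0.2100
UCL = X̄̄ + A₂·R̄ = 9.2212 + 0.419 × 0.2100 = 9.3092

9.31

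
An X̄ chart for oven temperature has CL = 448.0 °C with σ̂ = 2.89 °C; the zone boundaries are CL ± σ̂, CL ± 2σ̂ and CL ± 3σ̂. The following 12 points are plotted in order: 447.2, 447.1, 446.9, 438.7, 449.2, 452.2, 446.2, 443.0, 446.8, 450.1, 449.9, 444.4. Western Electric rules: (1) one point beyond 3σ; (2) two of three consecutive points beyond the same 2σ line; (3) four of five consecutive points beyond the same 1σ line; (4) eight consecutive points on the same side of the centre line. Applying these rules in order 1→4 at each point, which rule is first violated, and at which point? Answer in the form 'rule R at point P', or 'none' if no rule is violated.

rule 1 at point 4

Zone of each point (C = within 1σ̂, B = 1σ̂–2σ̂, A = 2σ̂–3σ̂, * = beyond 3σ̂; sign = side of CL): 1:-C, 2:-C, 3:-C, 4:-*, 5:+C, 6:+B, 7:-C, 8:-B, 9:-C, 10:+C, 11:+C, 12:-B
Rule 1 (one point beyond the 3σ limits) is satisfied at point 4.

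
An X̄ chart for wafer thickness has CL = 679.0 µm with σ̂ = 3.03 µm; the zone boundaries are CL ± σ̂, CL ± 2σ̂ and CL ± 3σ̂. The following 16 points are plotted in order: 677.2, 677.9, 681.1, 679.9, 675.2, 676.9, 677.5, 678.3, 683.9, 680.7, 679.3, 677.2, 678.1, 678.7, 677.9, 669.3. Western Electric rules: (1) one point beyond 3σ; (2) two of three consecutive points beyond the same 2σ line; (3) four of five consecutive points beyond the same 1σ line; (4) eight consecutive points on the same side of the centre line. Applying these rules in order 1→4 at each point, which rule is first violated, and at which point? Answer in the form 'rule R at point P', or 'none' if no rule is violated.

Zone of each point (C = within 1σ̂, B = 1σ̂–2σ̂, A = 2σ̂–3σ̂, * = beyond 3σ̂; sign = side of CL): 1:-C, 2:-C, 3:+C, 4:+C, 5:-B, 6:-C, 7:-C, 8:-C, 9:+B, 10:+C, 11:+C, 12:-C, 13:-C, 14:-C, 15:-C, 16:-*
Rule 1 (one point beyond the 3σ limits) is satisfied at point 16.

rule 1 at point 16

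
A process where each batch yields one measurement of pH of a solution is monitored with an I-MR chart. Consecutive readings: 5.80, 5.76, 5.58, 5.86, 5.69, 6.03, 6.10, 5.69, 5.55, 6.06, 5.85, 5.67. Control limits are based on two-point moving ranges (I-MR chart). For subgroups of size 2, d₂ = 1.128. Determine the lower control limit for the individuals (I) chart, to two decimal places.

X̄ = (5.80 + 5.76 + 5.58 + 5.86 + 5.69 + 6.03 + 6.10 + 5.69 + 5.55 + 6.06 + 5.85 + 5.67) / 12 = 5.8033
Moving ranges: 0.04, 0.18, 0.28, 0.17, 0.34, 0.07, 0.41, 0.14, 0.51, 0.21, 0.18; M̄R̄ = 2.5300 / 11 = 0.2300
LCL = X̄ − 3·M̄R̄/d₂ = 5.8033 − 3 × 0.2300 / 1.128 = 5.1916

5.19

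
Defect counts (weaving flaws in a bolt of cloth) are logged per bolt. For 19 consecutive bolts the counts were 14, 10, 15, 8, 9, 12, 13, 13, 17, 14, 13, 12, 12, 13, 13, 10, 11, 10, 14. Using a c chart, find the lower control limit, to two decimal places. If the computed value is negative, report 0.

c̄ = (14 + 10 + 15 + 8 + 9 + 12 + 13 + 13 + 17 + 14 + 13 + 12 + 12 + 13 + 13 + 10 + 11 + 10 + 14) / 19 = 233 / 19 = 12.2632
LCL = c̄ − 3√c̄ = 12.2632 − 3 × 3.5019 = 1.7575

1.76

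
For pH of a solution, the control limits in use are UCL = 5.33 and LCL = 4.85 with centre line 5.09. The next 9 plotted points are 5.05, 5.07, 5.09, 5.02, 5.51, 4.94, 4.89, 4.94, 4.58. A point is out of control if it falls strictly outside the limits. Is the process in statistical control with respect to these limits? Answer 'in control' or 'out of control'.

Compare each point to [4.85, 5.33]: sample 5 = 5.51 > UCL; sample 9 = 4.58 < LCL.

out of control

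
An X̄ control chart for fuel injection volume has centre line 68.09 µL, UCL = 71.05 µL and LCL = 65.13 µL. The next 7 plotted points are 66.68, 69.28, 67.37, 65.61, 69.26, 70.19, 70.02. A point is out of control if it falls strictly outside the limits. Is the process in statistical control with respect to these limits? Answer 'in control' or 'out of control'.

in control

All 7 points lie within [65.13, 71.05].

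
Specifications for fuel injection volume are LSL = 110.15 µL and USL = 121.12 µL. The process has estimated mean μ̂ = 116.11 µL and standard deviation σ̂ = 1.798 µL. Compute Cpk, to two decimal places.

Cpu = (USL − μ̂) / (3σ̂) = (121.12 − 116.11) / (3 × 1.798) = 0.9288; Cpl = (μ̂ − LSL) / (3σ̂) = (116.11 − 110.15) / (3 × 1.798) = 1.1049; Cpk = min(Cpu, Cpl) = 0.9288

0.93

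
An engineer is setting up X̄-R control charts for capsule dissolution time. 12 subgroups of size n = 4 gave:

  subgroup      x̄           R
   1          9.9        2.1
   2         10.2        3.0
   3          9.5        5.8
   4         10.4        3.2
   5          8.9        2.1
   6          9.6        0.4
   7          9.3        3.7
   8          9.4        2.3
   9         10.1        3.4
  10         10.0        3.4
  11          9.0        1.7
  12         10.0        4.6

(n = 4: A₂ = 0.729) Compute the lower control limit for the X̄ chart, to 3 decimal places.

7.523

X̄̄ = (9.9 + 10.2 + 9.5 + 10.4 + 8.9 + 9.6 + 9.3 + 9.4 + 10.1 + 10.0 + 9.0 + 10.0) / 12 = 116.3000 / 12 = 9.6917
R̄ = (2.1 + 3.0 + 5.8 + 3.2 + 2.1 + 0.4 + 3.7 + 2.3 + 3.4 + 3.4 + 1.7 + 4.6) / 12 = 35.7000 / 12 = 2.9750
LCL = X̄̄ − A₂·R̄ = 9.6917 − 0.729 × 2.9750 = 7.5229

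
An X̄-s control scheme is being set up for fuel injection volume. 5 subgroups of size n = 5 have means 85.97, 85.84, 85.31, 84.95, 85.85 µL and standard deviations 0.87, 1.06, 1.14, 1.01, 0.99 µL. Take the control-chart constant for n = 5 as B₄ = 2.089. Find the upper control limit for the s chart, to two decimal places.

s̄ = (0.87 + 1.06 + 1.14 + 1.01 + 0.99) / 5 = 1.0140
UCL_s = B₄·s̄ = 2.089 × 1.0140 = 2.1182

2.12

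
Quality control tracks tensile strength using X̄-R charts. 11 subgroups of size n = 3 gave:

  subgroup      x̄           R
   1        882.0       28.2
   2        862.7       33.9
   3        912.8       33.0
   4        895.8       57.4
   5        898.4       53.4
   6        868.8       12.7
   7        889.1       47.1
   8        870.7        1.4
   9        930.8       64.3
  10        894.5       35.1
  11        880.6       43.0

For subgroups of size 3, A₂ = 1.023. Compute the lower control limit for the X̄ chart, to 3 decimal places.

851.571

X̄̄ = (882.0 + 862.7 + 912.8 + 895.8 + 898.4 + 868.8 + 889.1 + 870.7 + 930.8 + 894.5 + 880.6) / 11 = 9786.2000 / 11 = 889.6545
R̄ = (28.2 + 33.9 + 33.0 + 57.4 + 53.4 + 12.7 + 47.1 + 1.4 + 64.3 + 35.1 + 43.0) / 11 = 409.5000 / 11 = 37.2273
LCL = X̄̄ − A₂·R̄ = 889.6545 − 1.023 × 37.2273 = 851.5710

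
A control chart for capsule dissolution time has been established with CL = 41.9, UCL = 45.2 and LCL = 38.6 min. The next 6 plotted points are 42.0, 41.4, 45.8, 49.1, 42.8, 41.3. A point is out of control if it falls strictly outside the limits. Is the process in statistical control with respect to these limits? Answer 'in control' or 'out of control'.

out of control

Compare each point to [38.6, 45.2]: sample 3 = 45.8 > UCL; sample 4 = 49.1 > UCL.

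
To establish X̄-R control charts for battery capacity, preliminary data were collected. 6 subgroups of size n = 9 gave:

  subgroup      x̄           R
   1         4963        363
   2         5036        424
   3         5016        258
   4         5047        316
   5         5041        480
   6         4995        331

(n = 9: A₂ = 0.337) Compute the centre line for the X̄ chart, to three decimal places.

5016.333

X̄̄ = (4963 + 5036 + 5016 + 5047 + 5041 + 4995) / 6 = 30098.0000 / 6 = 5016.3333
CL = X̄̄ = 5016.3333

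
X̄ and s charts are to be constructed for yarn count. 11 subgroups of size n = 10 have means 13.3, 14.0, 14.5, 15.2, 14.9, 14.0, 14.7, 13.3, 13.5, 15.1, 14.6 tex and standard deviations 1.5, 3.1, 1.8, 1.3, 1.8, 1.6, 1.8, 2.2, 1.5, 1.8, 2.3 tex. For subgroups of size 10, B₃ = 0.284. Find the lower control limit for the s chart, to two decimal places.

0.53

s̄ = (1.5 + 3.1 + 1.8 + 1.3 + 1.8 + 1.6 + 1.8 + 2.2 + 1.5 + 1.8 + 2.3) / 11 = 1.8818
LCL_s = B₃·s̄ = 0.284 × 1.8818 = 0.5344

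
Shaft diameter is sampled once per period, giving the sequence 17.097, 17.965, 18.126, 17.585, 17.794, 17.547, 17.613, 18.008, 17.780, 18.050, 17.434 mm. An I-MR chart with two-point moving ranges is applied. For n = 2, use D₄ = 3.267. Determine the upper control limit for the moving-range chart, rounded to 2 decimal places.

1.18

Moving ranges: 0.868, 0.161, 0.541, 0.209, 0.247, 0.066, 0.395, 0.228, 0.270, 0.616; M̄R̄ = 3.6010 / 10 = 0.3601
UCL_MR = D₄·M̄R̄ = 3.267 × 0.3601 = 1.1764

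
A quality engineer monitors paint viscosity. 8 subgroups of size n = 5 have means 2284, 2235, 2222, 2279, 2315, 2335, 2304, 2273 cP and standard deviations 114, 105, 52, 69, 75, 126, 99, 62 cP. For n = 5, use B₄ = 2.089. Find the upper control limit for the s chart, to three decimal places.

s̄ = (114 + 105 + 52 + 69 + 75 + 126 + 99 + 62) / 8 = 87.7500
UCL_s = B₄·s̄ = 2.089 × 87.7500 = 183.3098

183.310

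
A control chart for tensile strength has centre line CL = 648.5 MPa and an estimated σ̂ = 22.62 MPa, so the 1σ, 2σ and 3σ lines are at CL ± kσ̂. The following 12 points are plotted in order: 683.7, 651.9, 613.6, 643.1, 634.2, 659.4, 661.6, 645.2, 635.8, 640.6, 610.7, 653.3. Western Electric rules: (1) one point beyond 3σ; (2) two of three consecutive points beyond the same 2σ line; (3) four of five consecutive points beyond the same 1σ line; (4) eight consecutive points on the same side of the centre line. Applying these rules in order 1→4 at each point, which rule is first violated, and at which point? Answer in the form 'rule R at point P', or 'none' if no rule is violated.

none

Zone of each point (C = within 1σ̂, B = 1σ̂–2σ̂, A = 2σ̂–3σ̂, * = beyond 3σ̂; sign = side of CL): 1:+B, 2:+C, 3:-B, 4:-C, 5:-C, 6:+C, 7:+C, 8:-C, 9:-C, 10:-C, 11:-B, 12:+C
No rule fires across all 12 points.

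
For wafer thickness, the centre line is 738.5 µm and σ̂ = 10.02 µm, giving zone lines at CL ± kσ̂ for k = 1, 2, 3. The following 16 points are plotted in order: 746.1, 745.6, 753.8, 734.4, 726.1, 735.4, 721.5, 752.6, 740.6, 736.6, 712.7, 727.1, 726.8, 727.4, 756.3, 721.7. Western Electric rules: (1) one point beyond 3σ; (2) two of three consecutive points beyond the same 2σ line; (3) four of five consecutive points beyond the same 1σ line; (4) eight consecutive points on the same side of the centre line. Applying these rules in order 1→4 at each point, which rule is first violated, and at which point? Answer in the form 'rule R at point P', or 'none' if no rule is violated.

rule 3 at point 14

Zone of each point (C = within 1σ̂, B = 1σ̂–2σ̂, A = 2σ̂–3σ̂, * = beyond 3σ̂; sign = side of CL): 1:+C, 2:+C, 3:+B, 4:-C, 5:-B, 6:-C, 7:-B, 8:+B, 9:+C, 10:-C, 11:-A, 12:-B, 13:-B, 14:-B, 15:+B, 16:-B
Rule 3 (four of five consecutive points beyond the same 1σ limit) is satisfied at point 14.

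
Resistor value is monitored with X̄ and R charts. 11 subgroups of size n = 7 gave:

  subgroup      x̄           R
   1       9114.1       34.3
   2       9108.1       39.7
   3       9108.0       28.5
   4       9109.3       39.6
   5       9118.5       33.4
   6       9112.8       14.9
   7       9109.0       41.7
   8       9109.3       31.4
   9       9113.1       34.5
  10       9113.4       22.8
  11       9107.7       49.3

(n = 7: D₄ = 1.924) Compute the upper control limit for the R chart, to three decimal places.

R̄ = (34.3 + 39.7 + 28.5 + 39.6 + 33.4 + 14.9 + 41.7 + 31.4 + 34.5 + 22.8 + 49.3) / 11 = 370.1000 / 11 = 33.6455
UCL_R = D₄·R̄ = 1.924 × 33.6455 = 64.7339

64.734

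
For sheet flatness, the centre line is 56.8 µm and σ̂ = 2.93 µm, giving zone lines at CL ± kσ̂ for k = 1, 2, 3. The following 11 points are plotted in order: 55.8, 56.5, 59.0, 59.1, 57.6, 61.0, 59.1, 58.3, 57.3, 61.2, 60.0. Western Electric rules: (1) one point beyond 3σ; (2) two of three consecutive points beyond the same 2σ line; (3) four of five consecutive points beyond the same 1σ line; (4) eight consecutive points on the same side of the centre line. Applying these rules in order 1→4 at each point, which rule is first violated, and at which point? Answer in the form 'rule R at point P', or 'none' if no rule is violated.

Zone of each point (C = within 1σ̂, B = 1σ̂–2σ̂, A = 2σ̂–3σ̂, * = beyond 3σ̂; sign = side of CL): 1:-C, 2:-C, 3:+C, 4:+C, 5:+C, 6:+B, 7:+C, 8:+C, 9:+C, 10:+B, 11:+B
Rule 4 (eight consecutive points on the same side of the centre line) is satisfied at point 10.

rule 4 at point 10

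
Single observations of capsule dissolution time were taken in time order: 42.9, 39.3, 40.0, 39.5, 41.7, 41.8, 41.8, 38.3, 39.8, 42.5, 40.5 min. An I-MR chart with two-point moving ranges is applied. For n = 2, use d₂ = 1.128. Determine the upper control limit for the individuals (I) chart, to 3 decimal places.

X̄ = (42.9 + 39.3 + 40.0 + 39.5 + 41.7 + 41.8 + 41.8 + 38.3 + 39.8 + 42.5 + 40.5) / 11 = 40.7364
Moving ranges: 3.6, 0.7, 0.5, 2.2, 0.1, 0.0, 3.5, 1.5, 2.7, 2.0; M̄R̄ = 16.8000 / 10 = 1.6800
UCL = X̄ + 3·M̄R̄/d₂ = 40.7364 + 3 × 1.6800 / 1.128 = 45.2044

45.204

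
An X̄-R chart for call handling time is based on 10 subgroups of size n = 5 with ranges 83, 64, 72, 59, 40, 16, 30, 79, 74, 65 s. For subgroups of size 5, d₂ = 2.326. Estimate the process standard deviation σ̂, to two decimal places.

25.02

R̄ = (83 + 64 + 72 + 59 + 40 + 16 + 30 + 79 + 74 + 65) / 10 = 58.2000
σ̂ = R̄ / d₂ = 58.2000 / 2.326 = 25.0215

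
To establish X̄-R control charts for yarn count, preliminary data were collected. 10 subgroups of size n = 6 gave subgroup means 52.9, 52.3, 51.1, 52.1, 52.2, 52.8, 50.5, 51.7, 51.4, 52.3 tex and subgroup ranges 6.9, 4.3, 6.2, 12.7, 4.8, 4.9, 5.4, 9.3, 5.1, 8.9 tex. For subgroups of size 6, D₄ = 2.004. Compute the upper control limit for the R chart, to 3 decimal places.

R̄ = (6.9 + 4.3 + 6.2 + 12.7 + 4.8 + 4.9 + 5.4 + 9.3 + 5.1 + 8.9) / 10 = 68.5000 / 10 = 6.8500
UCL_R = D₄·R̄ = 2.004 × 6.8500 = 13.7274

13.727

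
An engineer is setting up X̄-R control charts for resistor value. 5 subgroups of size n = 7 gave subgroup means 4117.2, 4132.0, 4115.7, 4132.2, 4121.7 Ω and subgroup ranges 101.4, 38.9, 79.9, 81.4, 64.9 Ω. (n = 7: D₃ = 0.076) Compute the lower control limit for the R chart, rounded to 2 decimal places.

5.57

R̄ = (101.4 + 38.9 + 79.9 + 81.4 + 64.9) / 5 = 366.5000 / 5 = 73.3000
LCL_R = D₃·R̄ = 0.076 × 73.3000 = 5.5708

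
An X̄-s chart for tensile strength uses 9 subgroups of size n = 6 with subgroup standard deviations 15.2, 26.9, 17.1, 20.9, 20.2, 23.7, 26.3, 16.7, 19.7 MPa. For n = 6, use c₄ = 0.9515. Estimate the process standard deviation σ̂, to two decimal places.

s̄ = (15.2 + 26.9 + 17.1 + 20.9 + 20.2 + 23.7 + 26.3 + 16.7 + 19.7) / 9 = 20.7444
σ̂ = s̄ / c₄ = 20.7444 / 0.9515 = 21.8018

21.80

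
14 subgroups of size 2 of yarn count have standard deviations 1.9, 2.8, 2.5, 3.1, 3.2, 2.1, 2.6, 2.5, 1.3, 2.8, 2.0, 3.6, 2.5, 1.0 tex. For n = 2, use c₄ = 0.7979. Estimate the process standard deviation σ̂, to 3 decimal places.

3.035

s̄ = (1.9 + 2.8 + 2.5 + 3.1 + 3.2 + 2.1 + 2.6 + 2.5 + 1.3 + 2.8 + 2.0 + 3.6 + 2.5 + 1.0) / 14 = 2.4214
σ̂ = s̄ / c₄ = 2.4214 / 0.7979 = 3.0348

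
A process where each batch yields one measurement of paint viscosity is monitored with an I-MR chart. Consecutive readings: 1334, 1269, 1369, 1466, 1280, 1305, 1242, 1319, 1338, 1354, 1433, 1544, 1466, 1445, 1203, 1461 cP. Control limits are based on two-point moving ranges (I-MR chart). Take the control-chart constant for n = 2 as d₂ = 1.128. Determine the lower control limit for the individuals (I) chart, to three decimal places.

1109.463

X̄ = (1334 + 1269 + 1369 + 1466 + 1280 + 1305 + 1242 + 1319 + 1338 + 1354 + 1433 + 1544 + 1466 + 1445 + 1203 + 1461) / 16 = 1364.2500
Moving ranges: 65, 100, 97, 186, 25, 63, 77, 19, 16, 79, 111, 78, 21, 242, 258; M̄R̄ = 1437.0000 / 15 = 95.8000
LCL = X̄ − 3·M̄R̄/d₂ = 1364.2500 − 3 × 95.8000 / 1.128 = 1109.4628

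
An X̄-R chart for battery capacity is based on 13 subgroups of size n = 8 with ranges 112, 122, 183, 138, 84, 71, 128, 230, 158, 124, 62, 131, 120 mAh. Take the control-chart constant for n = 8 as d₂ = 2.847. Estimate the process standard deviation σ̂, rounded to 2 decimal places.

R̄ = (112 + 122 + 183 + 138 + 84 + 71 + 128 + 230 + 158 + 124 + 62 + 131 + 120) / 13 = 127.9231
σ̂ = R̄ / d₂ = 127.9231 / 2.847 = 44.9326

44.93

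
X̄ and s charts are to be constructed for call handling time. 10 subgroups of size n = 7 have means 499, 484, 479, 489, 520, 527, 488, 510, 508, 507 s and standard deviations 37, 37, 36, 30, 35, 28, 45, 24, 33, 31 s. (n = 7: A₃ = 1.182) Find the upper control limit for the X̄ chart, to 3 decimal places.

X̄̄ = (499 + 484 + 479 + 489 + 520 + 527 + 488 + 510 + 508 + 507) / 10 = 501.1000
s̄ = (37 + 37 + 36 + 30 + 35 + 28 + 45 + 24 + 33 + 31) / 10 = 33.6000
UCL = X̄̄ + A₃·s̄ = 501.1000 + 1.182 × 33.6000 = 540.8152

540.815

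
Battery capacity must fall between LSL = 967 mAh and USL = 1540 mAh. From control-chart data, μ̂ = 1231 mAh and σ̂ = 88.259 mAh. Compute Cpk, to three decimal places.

Cpu = (USL − μ̂) / (3σ̂) = (1540 − 1231) / (3 × 88.259) = 1.1670; Cpl = (μ̂ − LSL) / (3σ̂) = (1231 − 967) / (3 × 88.259) = 0.9971; Cpk = min(Cpu, Cpl) = 0.9971

0.997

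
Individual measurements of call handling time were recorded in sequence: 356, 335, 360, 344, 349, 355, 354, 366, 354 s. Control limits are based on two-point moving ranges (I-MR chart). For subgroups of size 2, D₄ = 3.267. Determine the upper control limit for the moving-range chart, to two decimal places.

Moving ranges: 21, 25, 16, 5, 6, 1, 12, 12; M̄R̄ = 98.0000 / 8 = 12.2500
UCL_MR = D₄·M̄R̄ = 3.267 × 12.2500 = 40.0207

40.02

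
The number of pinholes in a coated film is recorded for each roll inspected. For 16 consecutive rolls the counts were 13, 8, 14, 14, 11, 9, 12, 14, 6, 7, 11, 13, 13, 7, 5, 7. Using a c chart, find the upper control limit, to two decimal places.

19.85

c̄ = (13 + 8 + 14 + 14 + 11 + 9 + 12 + 14 + 6 + 7 + 11 + 13 + 13 + 7 + 5 + 7) / 16 = 164 / 16 = 10.2500
UCL = c̄ + 3√c̄ = 10.2500 + 3 × √10.2500 = 10.2500 + 3 × 3.2016 = 19.8547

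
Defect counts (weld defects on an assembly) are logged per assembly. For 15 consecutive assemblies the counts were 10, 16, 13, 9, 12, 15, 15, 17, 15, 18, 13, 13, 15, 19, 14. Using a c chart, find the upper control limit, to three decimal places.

c̄ = (10 + 16 + 13 + 9 + 12 + 15 + 15 + 17 + 15 + 18 + 13 + 13 + 15 + 19 + 14) / 15 = 214 / 15 = 14.2667
UCL = c̄ + 3√c̄ = 14.2667 + 3 × √14.2667 = 14.2667 + 3 × 3.7771 = 25.5980

25.598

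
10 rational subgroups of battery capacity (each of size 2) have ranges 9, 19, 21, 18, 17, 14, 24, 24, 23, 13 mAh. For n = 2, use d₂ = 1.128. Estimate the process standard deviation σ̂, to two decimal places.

R̄ = (9 + 19 + 21 + 18 + 17 + 14 + 24 + 24 + 23 + 13) / 10 = 18.2000
σ̂ = R̄ / d₂ = 18.2000 / 1.128 = 16.1348

16.13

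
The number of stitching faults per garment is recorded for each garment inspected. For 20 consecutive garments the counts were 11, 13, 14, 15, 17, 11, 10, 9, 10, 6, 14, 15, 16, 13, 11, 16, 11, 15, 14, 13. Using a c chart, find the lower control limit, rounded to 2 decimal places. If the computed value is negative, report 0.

c̄ = (11 + 13 + 14 + 15 + 17 + 11 + 10 + 9 + 10 + 6 + 14 + 15 + 16 + 13 + 11 + 16 + 11 + 15 + 14 + 13) / 20 = 254 / 20 = 12.7000
LCL = c̄ − 3√c̄ = 12.7000 − 3 × 3.5637 = 2.0089

2.01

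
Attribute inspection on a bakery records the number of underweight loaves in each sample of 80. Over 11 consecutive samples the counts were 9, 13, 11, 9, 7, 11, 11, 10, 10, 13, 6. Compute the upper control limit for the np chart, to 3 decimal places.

p̄ = Σdᵢ / (k·n) = 110 / (11 × 80) = 0.12500
UCL = np̄ + 3·√(np̄(1−p̄)) = 10.0000 + 3 × √(10.0000×0.87500) = 10.0000 + 3 × 2.9580 = 18.8741

18.874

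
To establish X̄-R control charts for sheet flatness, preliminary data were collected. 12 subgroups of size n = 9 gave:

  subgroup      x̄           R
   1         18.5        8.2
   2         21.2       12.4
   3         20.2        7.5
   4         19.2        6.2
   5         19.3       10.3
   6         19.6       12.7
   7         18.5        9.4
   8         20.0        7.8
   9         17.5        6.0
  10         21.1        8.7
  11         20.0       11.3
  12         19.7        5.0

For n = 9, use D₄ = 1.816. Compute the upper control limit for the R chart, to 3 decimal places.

15.966

R̄ = (8.2 + 12.4 + 7.5 + 6.2 + 10.3 + 12.7 + 9.4 + 7.8 + 6.0 + 8.7 + 11.3 + 5.0) / 12 = 105.5000 / 12 = 8.7917
UCL_R = D₄·R̄ = 1.816 × 8.7917 = 15.9657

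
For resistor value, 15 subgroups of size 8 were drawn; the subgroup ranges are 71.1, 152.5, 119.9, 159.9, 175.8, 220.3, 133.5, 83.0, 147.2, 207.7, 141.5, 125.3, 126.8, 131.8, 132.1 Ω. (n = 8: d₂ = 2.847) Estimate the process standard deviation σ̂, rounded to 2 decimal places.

R̄ = (71.1 + 152.5 + 119.9 + 159.9 + 175.8 + 220.3 + 133.5 + 83.0 + 147.2 + 207.7 + 141.5 + 125.3 + 126.8 + 131.8 + 132.1) / 15 = 141.8933
σ̂ = R̄ / d₂ = 141.8933 / 2.847 = 49.8396

49.84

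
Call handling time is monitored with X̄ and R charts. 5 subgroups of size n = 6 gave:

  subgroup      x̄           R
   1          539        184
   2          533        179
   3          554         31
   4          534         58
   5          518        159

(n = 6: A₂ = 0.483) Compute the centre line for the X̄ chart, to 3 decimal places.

535.600

X̄̄ = (539 + 533 + 554 + 534 + 518) / 5 = 2678.0000 / 5 = 535.6000
CL = X̄̄ = 535.6000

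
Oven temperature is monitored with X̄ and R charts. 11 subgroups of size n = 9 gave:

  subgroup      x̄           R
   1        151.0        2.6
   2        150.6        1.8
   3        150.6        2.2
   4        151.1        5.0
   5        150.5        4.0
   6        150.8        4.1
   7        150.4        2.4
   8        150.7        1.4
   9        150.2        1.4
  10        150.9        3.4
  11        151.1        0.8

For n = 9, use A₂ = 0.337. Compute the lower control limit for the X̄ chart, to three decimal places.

149.827

X̄̄ = (151.0 + 150.6 + 150.6 + 151.1 + 150.5 + 150.8 + 150.4 + 150.7 + 150.2 + 150.9 + 151.1) / 11 = 1657.9000 / 11 = 150.7182
R̄ = (2.6 + 1.8 + 2.2 + 5.0 + 4.0 + 4.1 + 2.4 + 1.4 + 1.4 + 3.4 + 0.8) / 11 = 29.1000 / 11 = 2.6455
LCL = X̄̄ − A₂·R̄ = 150.7182 − 0.337 × 2.6455 = 149.8267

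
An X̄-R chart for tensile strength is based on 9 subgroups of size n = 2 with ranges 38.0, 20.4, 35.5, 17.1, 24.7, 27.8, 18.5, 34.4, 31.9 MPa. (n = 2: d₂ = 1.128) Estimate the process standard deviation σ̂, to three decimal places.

R̄ = (38.0 + 20.4 + 35.5 + 17.1 + 24.7 + 27.8 + 18.5 + 34.4 + 31.9) / 9 = 27.5889
σ̂ = R̄ / d₂ = 27.5889 / 1.128 = 24.4582

24.458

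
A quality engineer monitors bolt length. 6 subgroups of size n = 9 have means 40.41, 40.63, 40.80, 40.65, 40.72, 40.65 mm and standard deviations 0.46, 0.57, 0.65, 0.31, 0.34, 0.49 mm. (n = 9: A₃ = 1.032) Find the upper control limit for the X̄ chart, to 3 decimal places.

41.128

X̄̄ = (40.41 + 40.63 + 40.80 + 40.65 + 40.72 + 40.65) / 6 = 40.6433
s̄ = (0.46 + 0.57 + 0.65 + 0.31 + 0.34 + 0.49) / 6 = 0.4700
UCL = X̄̄ + A₃·s̄ = 40.6433 + 1.032 × 0.4700 = 41.1284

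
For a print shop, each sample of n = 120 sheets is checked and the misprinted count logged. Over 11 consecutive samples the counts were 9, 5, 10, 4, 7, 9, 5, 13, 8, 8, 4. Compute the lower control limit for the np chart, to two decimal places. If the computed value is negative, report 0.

0.00

p̄ = Σdᵢ / (k·n) = 82 / (11 × 120) = 0.06212
LCL = np̄ − 3·√(np̄(1−p̄)) = 7.4545 − 3 × 2.6441 = -0.4779 → 0 (negative, so LCL = 0)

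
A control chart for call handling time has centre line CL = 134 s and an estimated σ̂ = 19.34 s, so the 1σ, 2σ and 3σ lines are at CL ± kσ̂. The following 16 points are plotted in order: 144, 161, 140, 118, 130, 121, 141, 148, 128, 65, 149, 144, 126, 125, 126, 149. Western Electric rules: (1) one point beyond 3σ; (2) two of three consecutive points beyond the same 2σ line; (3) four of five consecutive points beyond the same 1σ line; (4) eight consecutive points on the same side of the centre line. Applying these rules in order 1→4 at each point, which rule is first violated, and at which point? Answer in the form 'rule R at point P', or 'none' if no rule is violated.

rule 1 at point 10

Zone of each point (C = within 1σ̂, B = 1σ̂–2σ̂, A = 2σ̂–3σ̂, * = beyond 3σ̂; sign = side of CL): 1:+C, 2:+B, 3:+C, 4:-C, 5:-C, 6:-C, 7:+C, 8:+C, 9:-C, 10:-*, 11:+C, 12:+C, 13:-C, 14:-C, 15:-C, 16:+C
Rule 1 (one point beyond the 3σ limits) is satisfied at point 10.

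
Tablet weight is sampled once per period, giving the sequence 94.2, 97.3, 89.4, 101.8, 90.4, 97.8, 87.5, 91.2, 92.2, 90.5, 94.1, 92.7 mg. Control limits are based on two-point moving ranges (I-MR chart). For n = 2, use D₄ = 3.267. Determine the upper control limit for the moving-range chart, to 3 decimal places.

18.978

Moving ranges: 3.1, 7.9, 12.4, 11.4, 7.4, 10.3, 3.7, 1.0, 1.7, 3.6, 1.4; M̄R̄ = 63.9000 / 11 = 5.8091
UCL_MR = D₄·M̄R̄ = 3.267 × 5.8091 = 18.9783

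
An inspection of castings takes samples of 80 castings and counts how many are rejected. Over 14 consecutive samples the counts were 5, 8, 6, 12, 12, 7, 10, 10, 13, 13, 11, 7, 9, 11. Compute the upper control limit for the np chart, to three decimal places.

18.280

p̄ = Σdᵢ / (k·n) = 134 / (14 × 80) = 0.11964
UCL = np̄ + 3·√(np̄(1−p̄)) = 9.5714 + 3 × √(9.5714×0.88036) = 9.5714 + 3 × 2.9028 = 18.2798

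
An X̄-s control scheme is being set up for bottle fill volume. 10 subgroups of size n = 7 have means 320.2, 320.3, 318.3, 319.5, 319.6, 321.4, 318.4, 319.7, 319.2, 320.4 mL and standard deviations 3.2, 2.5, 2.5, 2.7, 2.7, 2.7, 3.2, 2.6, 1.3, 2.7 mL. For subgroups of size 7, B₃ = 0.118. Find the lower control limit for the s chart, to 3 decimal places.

0.308

s̄ = (3.2 + 2.5 + 2.5 + 2.7 + 2.7 + 2.7 + 3.2 + 2.6 + 1.3 + 2.7) / 10 = 2.6100
LCL_s = B₃·s̄ = 0.118 × 2.6100 = 0.3080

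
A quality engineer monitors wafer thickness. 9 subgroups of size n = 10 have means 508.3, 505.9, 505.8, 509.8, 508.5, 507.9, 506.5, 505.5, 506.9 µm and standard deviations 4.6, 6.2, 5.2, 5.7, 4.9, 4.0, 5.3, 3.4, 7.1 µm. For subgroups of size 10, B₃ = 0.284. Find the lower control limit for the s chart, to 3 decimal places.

1.464

s̄ = (4.6 + 6.2 + 5.2 + 5.7 + 4.9 + 4.0 + 5.3 + 3.4 + 7.1) / 9 = 5.1556
LCL_s = B₃·s̄ = 0.284 × 5.1556 = 1.4642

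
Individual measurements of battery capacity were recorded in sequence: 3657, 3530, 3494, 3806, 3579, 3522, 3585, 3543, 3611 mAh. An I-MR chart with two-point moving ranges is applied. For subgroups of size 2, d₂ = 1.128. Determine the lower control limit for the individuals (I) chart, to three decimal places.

3282.048

X̄ = (3657 + 3530 + 3494 + 3806 + 3579 + 3522 + 3585 + 3543 + 3611) / 9 = 3591.8889
Moving ranges: 127, 36, 312, 227, 57, 63, 42, 68; M̄R̄ = 932.0000 / 8 = 116.5000
LCL = X̄ − 3·M̄R̄/d₂ = 3591.8889 − 3 × 116.5000 / 1.128 = 3282.0485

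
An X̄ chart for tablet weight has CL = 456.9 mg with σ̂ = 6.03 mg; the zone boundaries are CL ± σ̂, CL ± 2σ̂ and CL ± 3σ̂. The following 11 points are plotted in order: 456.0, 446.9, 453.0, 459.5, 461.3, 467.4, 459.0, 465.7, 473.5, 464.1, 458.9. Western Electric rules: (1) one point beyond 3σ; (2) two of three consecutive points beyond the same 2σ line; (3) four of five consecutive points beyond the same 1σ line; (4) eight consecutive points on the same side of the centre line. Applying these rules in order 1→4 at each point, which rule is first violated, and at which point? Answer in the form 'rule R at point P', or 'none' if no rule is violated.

rule 3 at point 10

Zone of each point (C = within 1σ̂, B = 1σ̂–2σ̂, A = 2σ̂–3σ̂, * = beyond 3σ̂; sign = side of CL): 1:-C, 2:-B, 3:-C, 4:+C, 5:+C, 6:+B, 7:+C, 8:+B, 9:+A, 10:+B, 11:+C
Rule 3 (four of five consecutive points beyond the same 1σ limit) is satisfied at point 10.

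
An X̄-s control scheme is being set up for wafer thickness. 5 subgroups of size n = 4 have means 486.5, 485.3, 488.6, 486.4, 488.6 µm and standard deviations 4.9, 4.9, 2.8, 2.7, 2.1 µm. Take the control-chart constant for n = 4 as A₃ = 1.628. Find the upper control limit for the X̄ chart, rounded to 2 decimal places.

X̄̄ = (486.5 + 485.3 + 488.6 + 486.4 + 488.6) / 5 = 487.0800
s̄ = (4.9 + 4.9 + 2.8 + 2.7 + 2.1) / 5 = 3.4800
UCL = X̄̄ + A₃·s̄ = 487.0800 + 1.628 × 3.4800 = 492.7454

492.75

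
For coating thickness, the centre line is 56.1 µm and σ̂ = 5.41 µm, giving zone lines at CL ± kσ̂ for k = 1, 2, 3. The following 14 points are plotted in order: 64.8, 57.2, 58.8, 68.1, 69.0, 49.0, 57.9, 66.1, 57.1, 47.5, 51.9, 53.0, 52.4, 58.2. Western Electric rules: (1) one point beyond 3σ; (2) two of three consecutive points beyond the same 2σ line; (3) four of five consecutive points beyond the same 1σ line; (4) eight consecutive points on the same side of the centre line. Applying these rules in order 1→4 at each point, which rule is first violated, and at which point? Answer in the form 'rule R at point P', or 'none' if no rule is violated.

Zone of each point (C = within 1σ̂, B = 1σ̂–2σ̂, A = 2σ̂–3σ̂, * = beyond 3σ̂; sign = side of CL): 1:+B, 2:+C, 3:+C, 4:+A, 5:+A, 6:-B, 7:+C, 8:+B, 9:+C, 10:-B, 11:-C, 12:-C, 13:-C, 14:+C
Rule 2 (two of three consecutive points beyond the same 2σ limit) is satisfied at point 5.

rule 2 at point 5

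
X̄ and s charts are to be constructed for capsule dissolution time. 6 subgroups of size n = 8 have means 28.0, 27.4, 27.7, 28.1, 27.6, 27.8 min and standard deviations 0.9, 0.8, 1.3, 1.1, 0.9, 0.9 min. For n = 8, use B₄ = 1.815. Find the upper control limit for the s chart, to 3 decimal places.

s̄ = (0.9 + 0.8 + 1.3 + 1.1 + 0.9 + 0.9) / 6 = 0.9833
UCL_s = B₄·s̄ = 1.815 × 0.9833 = 1.7848

1.785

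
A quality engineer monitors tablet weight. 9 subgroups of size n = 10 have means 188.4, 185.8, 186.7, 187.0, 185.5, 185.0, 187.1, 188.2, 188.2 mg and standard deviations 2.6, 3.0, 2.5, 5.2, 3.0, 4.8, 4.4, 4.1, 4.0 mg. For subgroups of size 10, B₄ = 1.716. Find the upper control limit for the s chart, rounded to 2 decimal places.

s̄ = (2.6 + 3.0 + 2.5 + 5.2 + 3.0 + 4.8 + 4.4 + 4.1 + 4.0) / 9 = 3.7333
UCL_s = B₄·s̄ = 1.716 × 3.7333 = 6.4064

6.41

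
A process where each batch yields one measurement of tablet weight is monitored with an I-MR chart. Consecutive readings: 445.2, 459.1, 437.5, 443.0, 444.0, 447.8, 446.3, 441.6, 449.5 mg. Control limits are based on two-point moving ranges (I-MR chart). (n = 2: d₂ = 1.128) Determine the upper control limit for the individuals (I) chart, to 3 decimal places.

465.914

X̄ = (445.2 + 459.1 + 437.5 + 443.0 + 444.0 + 447.8 + 446.3 + 441.6 + 449.5) / 9 = 446.0000
Moving ranges: 13.9, 21.6, 5.5, 1.0, 3.8, 1.5, 4.7, 7.9; M̄R̄ = 59.9000 / 8 = 7.4875
UCL = X̄ + 3·M̄R̄/d₂ = 446.0000 + 3 × 7.4875 / 1.128 = 465.9136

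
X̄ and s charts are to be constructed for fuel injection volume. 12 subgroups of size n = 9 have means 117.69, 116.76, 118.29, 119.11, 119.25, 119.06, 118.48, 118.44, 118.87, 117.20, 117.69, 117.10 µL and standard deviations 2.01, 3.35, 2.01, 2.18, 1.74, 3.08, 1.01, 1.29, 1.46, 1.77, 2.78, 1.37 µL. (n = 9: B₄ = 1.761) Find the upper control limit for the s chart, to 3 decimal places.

s̄ = (2.01 + 3.35 + 2.01 + 2.18 + 1.74 + 3.08 + 1.01 + 1.29 + 1.46 + 1.77 + 2.78 + 1.37) / 12 = 2.0042
UCL_s = B₄·s̄ = 1.761 × 2.0042 = 3.5293

3.529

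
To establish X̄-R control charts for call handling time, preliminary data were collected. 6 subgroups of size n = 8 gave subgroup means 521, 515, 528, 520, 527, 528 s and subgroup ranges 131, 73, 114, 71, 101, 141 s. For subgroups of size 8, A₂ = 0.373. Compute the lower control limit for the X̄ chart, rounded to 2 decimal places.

483.94

X̄̄ = (521 + 515 + 528 + 520 + 527 + 528) / 6 = 3139.0000 / 6 = 523.1667
R̄ = (131 + 73 + 114 + 71 + 101 + 141) / 6 = 631.0000 / 6 = 105.1667
LCL = X̄̄ − A₂·R̄ = 523.1667 − 0.373 × 105.1667 = 483.9395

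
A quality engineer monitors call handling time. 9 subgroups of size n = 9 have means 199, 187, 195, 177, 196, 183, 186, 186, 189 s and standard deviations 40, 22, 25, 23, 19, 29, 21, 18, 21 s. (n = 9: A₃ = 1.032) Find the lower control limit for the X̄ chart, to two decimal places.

163.67

X̄̄ = (199 + 187 + 195 + 177 + 196 + 183 + 186 + 186 + 189) / 9 = 188.6667
s̄ = (40 + 22 + 25 + 23 + 19 + 29 + 21 + 18 + 21) / 9 = 24.2222
LCL = X̄̄ − A₃·s̄ = 188.6667 − 1.032 × 24.2222 = 163.6693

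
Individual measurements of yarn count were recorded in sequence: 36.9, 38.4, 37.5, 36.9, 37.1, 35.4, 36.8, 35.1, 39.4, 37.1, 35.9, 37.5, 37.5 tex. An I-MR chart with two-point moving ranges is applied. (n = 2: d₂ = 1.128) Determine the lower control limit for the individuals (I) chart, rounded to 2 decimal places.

X̄ = (36.9 + 38.4 + 37.5 + 36.9 + 37.1 + 35.4 + 36.8 + 35.1 + 39.4 + 37.1 + 35.9 + 37.5 + 37.5) / 13 = 37.0385
Moving ranges: 1.5, 0.9, 0.6, 0.2, 1.7, 1.4, 1.7, 4.3, 2.3, 1.2, 1.6, 0.0; M̄R̄ = 17.4000 / 12 = 1.4500
LCL = X̄ − 3·M̄R̄/d₂ = 37.0385 − 3 × 1.4500 / 1.128 = 33.1821

33.18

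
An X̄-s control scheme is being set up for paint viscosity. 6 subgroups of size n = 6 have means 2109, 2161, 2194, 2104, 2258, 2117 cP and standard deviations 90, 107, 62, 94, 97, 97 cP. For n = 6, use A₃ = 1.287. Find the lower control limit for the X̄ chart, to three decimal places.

2039.835

X̄̄ = (2109 + 2161 + 2194 + 2104 + 2258 + 2117) / 6 = 2157.1667
s̄ = (90 + 107 + 62 + 94 + 97 + 97) / 6 = 91.1667
LCL = X̄̄ − A₃·s̄ = 2157.1667 − 1.287 × 91.1667 = 2039.8352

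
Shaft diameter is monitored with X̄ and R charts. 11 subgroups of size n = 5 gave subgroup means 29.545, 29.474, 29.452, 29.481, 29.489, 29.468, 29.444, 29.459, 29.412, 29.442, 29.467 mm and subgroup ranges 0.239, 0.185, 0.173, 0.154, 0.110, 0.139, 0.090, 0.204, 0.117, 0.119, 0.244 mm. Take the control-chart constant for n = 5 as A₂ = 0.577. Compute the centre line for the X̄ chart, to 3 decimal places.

29.467

X̄̄ = (29.545 + 29.474 + 29.452 + 29.481 + 29.489 + 29.468 + 29.444 + 29.459 + 29.412 + 29.442 + 29.467) / 11 = 324.1330 / 11 = 29.4666
CL = X̄̄ = 29.4666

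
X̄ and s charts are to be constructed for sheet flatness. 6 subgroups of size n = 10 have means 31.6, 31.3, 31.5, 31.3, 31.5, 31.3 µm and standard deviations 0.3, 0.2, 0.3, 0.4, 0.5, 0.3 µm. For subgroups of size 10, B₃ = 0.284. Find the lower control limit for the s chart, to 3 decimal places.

0.095

s̄ = (0.3 + 0.2 + 0.3 + 0.4 + 0.5 + 0.3) / 6 = 0.3333
LCL_s = B₃·s̄ = 0.284 × 0.3333 = 0.0947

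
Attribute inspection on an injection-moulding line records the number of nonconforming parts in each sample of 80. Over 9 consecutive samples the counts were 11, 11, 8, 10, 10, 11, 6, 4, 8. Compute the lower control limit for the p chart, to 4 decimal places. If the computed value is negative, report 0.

0.0049

p̄ = Σdᵢ / (k·n) = 79 / (9 × 80) = 0.10972
LCL = p̄ − 3·√(p̄(1−p̄)/n) = 0.10972 − 3 × 0.03494 = 0.00489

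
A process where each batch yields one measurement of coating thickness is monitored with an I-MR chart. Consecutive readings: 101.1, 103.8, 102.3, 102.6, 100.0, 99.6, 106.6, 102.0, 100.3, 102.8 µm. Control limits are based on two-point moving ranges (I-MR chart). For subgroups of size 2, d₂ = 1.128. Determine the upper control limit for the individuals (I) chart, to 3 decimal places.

108.995

X̄ = (101.1 + 103.8 + 102.3 + 102.6 + 100.0 + 99.6 + 106.6 + 102.0 + 100.3 + 102.8) / 10 = 102.1100
Moving ranges: 2.7, 1.5, 0.3, 2.6, 0.4, 7.0, 4.6, 1.7, 2.5; M̄R̄ = 23.3000 / 9 = 2.5889
UCL = X̄ + 3·M̄R̄/d₂ = 102.1100 + 3 × 2.5889 / 1.128 = 108.9953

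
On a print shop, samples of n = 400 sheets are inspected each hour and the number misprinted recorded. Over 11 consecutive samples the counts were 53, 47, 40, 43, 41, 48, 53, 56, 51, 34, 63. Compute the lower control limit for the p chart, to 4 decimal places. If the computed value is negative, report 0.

p̄ = Σdᵢ / (k·n) = 529 / (11 × 400) = 0.12023
LCL = p̄ − 3·√(p̄(1−p̄)/n) = 0.12023 − 3 × 0.01626 = 0.07144

0.0714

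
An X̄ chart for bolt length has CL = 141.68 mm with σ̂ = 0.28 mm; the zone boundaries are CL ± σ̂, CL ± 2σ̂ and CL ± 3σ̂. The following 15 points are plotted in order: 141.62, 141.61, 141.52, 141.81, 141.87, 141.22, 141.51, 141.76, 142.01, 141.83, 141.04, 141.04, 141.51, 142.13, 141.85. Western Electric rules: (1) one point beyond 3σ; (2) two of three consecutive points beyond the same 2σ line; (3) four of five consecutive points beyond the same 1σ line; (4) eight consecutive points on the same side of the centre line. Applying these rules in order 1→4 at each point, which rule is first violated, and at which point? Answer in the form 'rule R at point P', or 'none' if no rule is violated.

Zone of each point (C = within 1σ̂, B = 1σ̂–2σ̂, A = 2σ̂–3σ̂, * = beyond 3σ̂; sign = side of CL): 1:-C, 2:-C, 3:-C, 4:+C, 5:+C, 6:-B, 7:-C, 8:+C, 9:+B, 10:+C, 11:-A, 12:-A, 13:-C, 14:+B, 15:+C
Rule 2 (two of three consecutive points beyond the same 2σ limit) is satisfied at point 12.

rule 2 at point 12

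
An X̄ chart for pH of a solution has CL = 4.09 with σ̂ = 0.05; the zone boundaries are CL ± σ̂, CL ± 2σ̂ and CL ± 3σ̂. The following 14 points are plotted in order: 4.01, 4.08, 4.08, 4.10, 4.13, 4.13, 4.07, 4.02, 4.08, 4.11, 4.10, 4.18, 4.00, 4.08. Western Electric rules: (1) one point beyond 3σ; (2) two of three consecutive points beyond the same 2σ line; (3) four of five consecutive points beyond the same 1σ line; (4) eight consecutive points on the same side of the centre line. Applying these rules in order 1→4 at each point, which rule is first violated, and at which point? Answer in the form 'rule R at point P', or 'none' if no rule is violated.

none

Zone of each point (C = within 1σ̂, B = 1σ̂–2σ̂, A = 2σ̂–3σ̂, * = beyond 3σ̂; sign = side of CL): 1:-B, 2:-C, 3:-C, 4:+C, 5:+C, 6:+C, 7:-C, 8:-B, 9:-C, 10:+C, 11:+C, 12:+B, 13:-B, 14:-C
No rule fires across all 14 points.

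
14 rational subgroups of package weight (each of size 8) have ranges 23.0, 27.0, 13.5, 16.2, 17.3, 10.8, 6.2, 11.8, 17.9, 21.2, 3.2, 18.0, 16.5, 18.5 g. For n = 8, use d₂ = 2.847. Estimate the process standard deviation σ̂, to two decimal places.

5.55

R̄ = (23.0 + 27.0 + 13.5 + 16.2 + 17.3 + 10.8 + 6.2 + 11.8 + 17.9 + 21.2 + 3.2 + 18.0 + 16.5 + 18.5) / 14 = 15.7929
σ̂ = R̄ / d₂ = 15.7929 / 2.847 = 5.5472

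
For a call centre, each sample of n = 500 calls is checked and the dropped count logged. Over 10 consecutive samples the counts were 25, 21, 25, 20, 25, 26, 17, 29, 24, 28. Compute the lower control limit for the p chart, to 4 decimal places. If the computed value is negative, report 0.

0.0193

p̄ = Σdᵢ / (k·n) = 240 / (10 × 500) = 0.04800
LCL = p̄ − 3·√(p̄(1−p̄)/n) = 0.04800 − 3 × 0.00956 = 0.01932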